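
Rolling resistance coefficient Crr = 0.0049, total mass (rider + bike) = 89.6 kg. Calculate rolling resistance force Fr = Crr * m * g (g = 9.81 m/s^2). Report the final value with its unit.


Fr = Crr * m * g
= 0.0049 * 89.6 * 9.81
= 4.307 N

4.307 N


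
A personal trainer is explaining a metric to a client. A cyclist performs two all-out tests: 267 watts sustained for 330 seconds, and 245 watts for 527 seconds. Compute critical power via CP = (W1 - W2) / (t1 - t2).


W1 = P1 * t1 = 267 * 330 = 88110 J
W2 = P2 * t2 = 245 * 527 = 129115 J
CP = (88110 - 129115) / (330 - 527)
= 208.15 W

208.15 W


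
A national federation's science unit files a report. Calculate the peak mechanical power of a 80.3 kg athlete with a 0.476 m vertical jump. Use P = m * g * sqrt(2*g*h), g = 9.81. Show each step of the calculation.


First, sqrt(2gh) = sqrt(2 * 9.81 * 0.476)
= sqrt(9.33912) = 3.055997 m/s
Power = 80.3 * 9.81 * 3.055997 = 2407.34 W

2407.34 W


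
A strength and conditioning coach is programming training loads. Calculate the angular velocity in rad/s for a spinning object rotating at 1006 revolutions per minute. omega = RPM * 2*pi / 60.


omega = RPM * 2*pi / 60
= 1006 * 6.28318531 / 60
= 105.348 rad/s

105.348 rad/s


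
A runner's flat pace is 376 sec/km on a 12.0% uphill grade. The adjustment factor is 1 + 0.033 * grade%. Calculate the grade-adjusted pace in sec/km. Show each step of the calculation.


Factor = 1 + 0.033 * 12.0 = 1.396
Adjusted pace = 376 * 1.396
= 524.9 sec/km

524.9 s/km


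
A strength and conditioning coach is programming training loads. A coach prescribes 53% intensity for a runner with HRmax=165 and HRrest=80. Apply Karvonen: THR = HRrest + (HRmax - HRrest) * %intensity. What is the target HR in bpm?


Heart rate reserve = 165 - 80 = 85
Intensity fraction = 53 / 100 = 0.53
THR = 80 + 85 * 0.53 = 125.05 bpm

125.05 bpm


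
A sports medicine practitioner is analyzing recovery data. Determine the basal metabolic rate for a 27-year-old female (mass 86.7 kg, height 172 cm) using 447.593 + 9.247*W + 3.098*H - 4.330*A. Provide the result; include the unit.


BMR = 447.593 + 9.247*86.7 + 3.098*172 - 4.330*27
= 1665.25 kcal/day

1665.25 kcal/day


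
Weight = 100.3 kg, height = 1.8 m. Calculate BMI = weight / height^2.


height^2 = 1.8^2 = 3.24
BMI = 100.3 / 3.24 = 30.96 kg/m^2

30.96 kg/m^2


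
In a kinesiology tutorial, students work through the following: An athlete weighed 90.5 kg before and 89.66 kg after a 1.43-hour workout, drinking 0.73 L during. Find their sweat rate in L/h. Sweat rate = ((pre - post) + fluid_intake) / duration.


Body mass change = 0.84 kg
Total sweat loss = 0.84 + 0.73 = 1.57 L
Rate = 1.57 / 1.43 = 1.098 L/h

1.098 L/h


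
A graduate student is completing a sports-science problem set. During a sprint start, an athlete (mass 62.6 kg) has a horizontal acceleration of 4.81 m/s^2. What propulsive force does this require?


Propulsive force = mass * acceleration
= 62.6 kg * 4.81 m/s^2
= 301.11 N

301.11 N


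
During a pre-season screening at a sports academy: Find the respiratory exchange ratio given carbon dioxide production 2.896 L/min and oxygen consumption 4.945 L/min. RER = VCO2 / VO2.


VCO2 = 2.896 L/min
VO2 = 4.945 L/min
RER = 2.896 / 4.945 = 0.5856

0.5856


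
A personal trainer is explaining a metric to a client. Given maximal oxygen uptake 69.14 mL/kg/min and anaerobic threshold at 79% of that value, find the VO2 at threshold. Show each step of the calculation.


Percentage as decimal = 0.79
VO2 at AT = 69.14 * 0.79 = 54.62 mL/kg/min

54.62 mL/kg/min


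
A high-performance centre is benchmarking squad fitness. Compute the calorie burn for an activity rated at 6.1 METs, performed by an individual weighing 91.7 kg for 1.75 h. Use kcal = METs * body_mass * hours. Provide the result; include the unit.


Product of METs and mass = 6.1 * 91.7 = 559.37
Total kcal = 559.37 * 1.75 = 978.9 kcal

978.9 kcal


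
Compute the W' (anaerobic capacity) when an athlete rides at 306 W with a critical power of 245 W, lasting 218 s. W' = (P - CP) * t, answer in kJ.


Above-CP power = 61 W
Duration = 218 s
W' = 61 * 218 = 13298 J
Convert: 13298 / 1000 = 13.298 kJ

13.298 kJ


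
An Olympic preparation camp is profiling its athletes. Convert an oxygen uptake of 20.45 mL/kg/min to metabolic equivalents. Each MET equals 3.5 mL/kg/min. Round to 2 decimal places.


One MET = 3.5 mL/kg/min
Number of METs = 20.45 / 3.5
= 5.84 METs

5.84 METs


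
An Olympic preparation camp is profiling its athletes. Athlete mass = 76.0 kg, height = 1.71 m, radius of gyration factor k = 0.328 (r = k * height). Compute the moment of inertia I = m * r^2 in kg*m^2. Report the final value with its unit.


r = k * height = 0.328 * 1.71 = 0.56088 m
r^2 = 0.56088^2 = 0.314586
I = 76.0 * 0.314586 = 23.909 kg*m^2

23.909 kg*m^2


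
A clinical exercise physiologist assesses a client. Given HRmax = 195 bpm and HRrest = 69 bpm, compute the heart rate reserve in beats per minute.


Heart rate reserve = maximum HR minus resting HR
HRR = 195 - 69 = 126 bpm

126 bpm


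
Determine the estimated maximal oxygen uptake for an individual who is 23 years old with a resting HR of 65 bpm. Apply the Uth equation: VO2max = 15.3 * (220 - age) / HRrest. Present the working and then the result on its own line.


HRmax = 220 - 23 = 197
VO2max = 15.3 * (197 / 65)
= 15.3 * 3.0308
= 46.37 mL/kg/min

46.37 mL/kg/min


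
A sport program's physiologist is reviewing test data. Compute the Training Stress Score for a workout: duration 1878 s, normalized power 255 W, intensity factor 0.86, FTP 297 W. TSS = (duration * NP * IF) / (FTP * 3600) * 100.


Product = 1878 * 255 * 0.86 = 411845.4
Base = 297 * 3600 = 1069200
TSS = 411845.4 / 1069200 * 100 = 38.52

38.52 TSS


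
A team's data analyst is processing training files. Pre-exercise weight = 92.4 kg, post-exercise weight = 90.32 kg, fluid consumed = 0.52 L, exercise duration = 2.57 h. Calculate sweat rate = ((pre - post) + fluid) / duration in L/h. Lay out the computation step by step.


Weight loss = 92.4 - 90.32 = 2.08 kg (approx L)
Total sweat = 2.08 + 0.52 = 2.6 L
Sweat rate = 2.6 / 2.57 = 1.012 L/h

1.012 L/h


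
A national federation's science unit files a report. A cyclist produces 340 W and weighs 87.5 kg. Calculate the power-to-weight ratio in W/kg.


P/W = power / mass
= 340 / 87.5
= 3.886 W/kg

3.886 W/kg


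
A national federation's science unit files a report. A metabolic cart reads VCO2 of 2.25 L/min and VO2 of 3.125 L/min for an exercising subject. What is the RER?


RER = VCO2 / VO2 = 2.25 / 3.125 = 0.72

0.72


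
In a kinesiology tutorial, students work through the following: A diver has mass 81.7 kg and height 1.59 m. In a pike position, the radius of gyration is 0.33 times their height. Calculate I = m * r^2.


r = 0.33 * 1.59 = 0.5247 m
I = m * r^2 = 81.7 * 0.27531 = 22.493 kg*m^2

22.493 kg*m^2


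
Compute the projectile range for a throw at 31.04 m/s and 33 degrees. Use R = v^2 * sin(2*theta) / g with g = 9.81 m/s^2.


Two times the angle = 66 degrees
sin(66) = 0.913545
R = 963.4816 * 0.913545 / 9.81 = 89.723 m

89.723 m


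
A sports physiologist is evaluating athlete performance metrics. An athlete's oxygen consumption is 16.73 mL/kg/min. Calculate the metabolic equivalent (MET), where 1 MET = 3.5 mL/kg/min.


MET = VO2 / 3.5
= 16.73 / 3.5
= 4.78 METs

4.78 METs


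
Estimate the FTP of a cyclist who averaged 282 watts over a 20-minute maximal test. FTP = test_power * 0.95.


FTP = 282 * 0.95 = 267.9 W

267.9 W


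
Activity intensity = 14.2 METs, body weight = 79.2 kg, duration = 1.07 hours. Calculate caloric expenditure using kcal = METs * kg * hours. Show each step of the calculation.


kcal = 14.2 * 79.2 * 1.07
= 1124.64 * 1.07
= 1203.36 kcal

1203.36 kcal


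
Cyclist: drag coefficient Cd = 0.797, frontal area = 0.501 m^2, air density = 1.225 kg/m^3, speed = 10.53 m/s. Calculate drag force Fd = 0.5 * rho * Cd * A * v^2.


v^2 = 10.53^2 = 110.8809
Fd = 0.5 * 1.225 * 0.797 * 0.501 * 110.8809
= 27.118 N

27.118 N


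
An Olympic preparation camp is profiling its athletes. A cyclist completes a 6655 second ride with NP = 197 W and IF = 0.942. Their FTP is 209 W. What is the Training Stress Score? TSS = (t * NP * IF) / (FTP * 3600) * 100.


t * NP * IF = 6655 * 197 * 0.942 = 1234994.97
FTP * 3600 = 752400
TSS = (1234994.97 / 752400) * 100 = 164.14

164.14 TSS


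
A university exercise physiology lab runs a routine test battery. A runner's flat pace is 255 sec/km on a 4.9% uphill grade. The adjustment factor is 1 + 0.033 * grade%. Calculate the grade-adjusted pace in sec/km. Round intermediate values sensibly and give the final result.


Factor = 1 + 0.033 * 4.9 = 1.1617
Adjusted pace = 255 * 1.1617
= 296.23 sec/km

296.23 s/km


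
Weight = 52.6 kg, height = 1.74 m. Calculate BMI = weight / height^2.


height^2 = 1.74^2 = 3.0276
BMI = 52.6 / 3.0276 = 17.37 kg/m^2

17.37 kg/m^2


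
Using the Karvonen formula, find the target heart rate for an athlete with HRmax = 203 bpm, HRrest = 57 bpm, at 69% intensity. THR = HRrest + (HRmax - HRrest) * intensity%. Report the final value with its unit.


HRR = 203 - 57 = 146
THR = 57 + 146 * 0.69
= 57 + 100.74
= 157.74 bpm

157.74 bpm


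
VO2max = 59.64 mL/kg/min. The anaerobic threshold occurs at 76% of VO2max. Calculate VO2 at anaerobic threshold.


AT fraction = 76 / 100 = 0.76
AT VO2 = 59.64 * 0.76
= 45.33 mL/kg/min

45.33 mL/kg/min


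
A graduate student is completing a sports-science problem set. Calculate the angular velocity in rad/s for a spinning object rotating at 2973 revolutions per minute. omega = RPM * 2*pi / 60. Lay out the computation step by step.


omega = RPM * 2*pi / 60
= 2973 * 6.28318531 / 60
= 311.332 rad/s

311.332 rad/s


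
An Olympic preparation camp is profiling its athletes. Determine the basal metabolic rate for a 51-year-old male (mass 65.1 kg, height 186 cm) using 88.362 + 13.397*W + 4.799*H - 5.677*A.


BMR = 88.362 + 13.397*65.1 + 4.799*186 - 5.677*51
= 1563.59 kcal/day

1563.59 kcal/day


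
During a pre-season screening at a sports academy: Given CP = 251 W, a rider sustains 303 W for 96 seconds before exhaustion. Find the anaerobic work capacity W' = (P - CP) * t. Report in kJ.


Excess power = 303 - 251 = 52 W
Work above CP = 52 * 96 = 4992 J
W' = 4.992 kJ

4.992 kJ


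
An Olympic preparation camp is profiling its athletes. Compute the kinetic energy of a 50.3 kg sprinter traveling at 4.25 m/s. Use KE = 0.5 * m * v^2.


Velocity squared = 18.0625
KE = 0.5 * 50.3 * 18.0625 = 454.27 J

454.27 J


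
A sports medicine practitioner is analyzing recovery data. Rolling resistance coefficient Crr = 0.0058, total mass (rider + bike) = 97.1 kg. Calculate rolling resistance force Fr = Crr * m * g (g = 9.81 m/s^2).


Fr = Crr * m * g
= 0.0058 * 97.1 * 9.81
= 5.525 N

5.525 N


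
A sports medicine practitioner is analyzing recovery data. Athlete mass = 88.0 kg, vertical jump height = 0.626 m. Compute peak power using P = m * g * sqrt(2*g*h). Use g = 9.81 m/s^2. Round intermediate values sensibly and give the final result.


sqrt(2 * 9.81 * 0.626) = sqrt(12.28212) = 3.504586 m/s
P = 88.0 * 9.81 * 3.504586
= 3025.44 W

3025.44 W


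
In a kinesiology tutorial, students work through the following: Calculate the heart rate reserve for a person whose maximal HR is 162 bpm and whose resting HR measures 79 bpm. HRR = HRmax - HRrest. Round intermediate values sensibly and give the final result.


HRmax = 162 bpm
HRrest = 79 bpm
HRR = 162 - 79 = 83 bpm

83 bpm


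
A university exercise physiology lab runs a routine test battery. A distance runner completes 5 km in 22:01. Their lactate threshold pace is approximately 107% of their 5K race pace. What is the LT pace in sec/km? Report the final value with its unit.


Convert to seconds: 22 min 1 s = 1321 s
Pace per km = 1321 / 5 = 264.2 s/km
LT pace = 264.2 * 1.07 = 282.69 s/km

282.69 s/km


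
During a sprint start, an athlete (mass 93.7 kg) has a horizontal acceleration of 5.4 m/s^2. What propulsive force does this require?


Propulsive force = mass * acceleration
= 93.7 kg * 5.4 m/s^2
= 505.98 N

505.98 N


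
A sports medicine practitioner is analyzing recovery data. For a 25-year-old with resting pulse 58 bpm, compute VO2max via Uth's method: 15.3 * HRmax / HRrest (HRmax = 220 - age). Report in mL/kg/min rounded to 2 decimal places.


Step 1: HRmax = 220 - 25 = 195 bpm
Step 2: Ratio = 195 / 58 = 3.3621
Step 3: VO2max = 15.3 * 3.3621 = 51.44 mL/kg/min

51.44 mL/kg/min


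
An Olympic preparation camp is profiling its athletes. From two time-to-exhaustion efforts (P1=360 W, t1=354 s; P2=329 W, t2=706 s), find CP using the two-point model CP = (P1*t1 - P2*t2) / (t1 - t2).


Work in trial 1 = 127440 J
Work in trial 2 = 232274 J
Delta work = -104834 J
Delta time = -352 s
CP = -104834 / -352 = 297.82 W

297.82 W


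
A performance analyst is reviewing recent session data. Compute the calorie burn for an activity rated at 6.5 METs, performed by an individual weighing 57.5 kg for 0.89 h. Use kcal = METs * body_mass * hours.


Product of METs and mass = 6.5 * 57.5 = 373.75
Total kcal = 373.75 * 0.89 = 332.64 kcal

332.64 kcal


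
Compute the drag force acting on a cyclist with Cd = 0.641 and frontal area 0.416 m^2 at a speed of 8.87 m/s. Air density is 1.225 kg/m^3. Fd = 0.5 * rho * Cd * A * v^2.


Step 1: v^2 = 78.6769
Step 2: Fd = 0.5 * 1.225 * 0.641 * 0.416 * 78.6769
= 12.85 N

12.85 N


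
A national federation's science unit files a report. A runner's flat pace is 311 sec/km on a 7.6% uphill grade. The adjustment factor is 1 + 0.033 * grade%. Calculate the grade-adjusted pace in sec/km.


Factor = 1 + 0.033 * 7.6 = 1.2508
Adjusted pace = 311 * 1.2508
= 389.0 sec/km

389.0 s/km


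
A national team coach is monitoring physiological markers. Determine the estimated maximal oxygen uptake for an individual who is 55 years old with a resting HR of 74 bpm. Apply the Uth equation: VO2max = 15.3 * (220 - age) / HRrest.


HRmax = 220 - 55 = 165
VO2max = 15.3 * (165 / 74)
= 15.3 * 2.2297
= 34.11 mL/kg/min

34.11 mL/kg/min


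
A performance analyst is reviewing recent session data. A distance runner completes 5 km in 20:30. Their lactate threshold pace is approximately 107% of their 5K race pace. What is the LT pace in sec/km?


Convert to seconds: 20 min 30 s = 1230 s
Pace per km = 1230 / 5 = 246.0 s/km
LT pace = 246.0 * 1.07 = 263.22 s/km

263.22 s/km


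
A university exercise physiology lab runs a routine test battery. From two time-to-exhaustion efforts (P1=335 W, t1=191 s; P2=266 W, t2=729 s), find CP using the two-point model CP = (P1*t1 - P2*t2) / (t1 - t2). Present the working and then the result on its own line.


Work in trial 1 = 63985 J
Work in trial 2 = 193914 J
Delta work = -129929 J
Delta time = -538 s
CP = -129929 / -538 = 241.5 W

241.5 W


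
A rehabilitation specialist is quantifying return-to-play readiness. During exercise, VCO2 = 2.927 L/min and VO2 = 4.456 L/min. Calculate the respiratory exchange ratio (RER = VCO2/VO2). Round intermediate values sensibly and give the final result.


RER = VCO2 / VO2
= 2.927 / 4.456
= 0.6569

0.6569


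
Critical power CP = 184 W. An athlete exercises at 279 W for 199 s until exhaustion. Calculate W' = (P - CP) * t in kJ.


P - CP = 279 - 184 = 95 W
W' = 95 * 199 = 18905 J
= 18905 / 1000 = 18.905 kJ

18.905 kJ


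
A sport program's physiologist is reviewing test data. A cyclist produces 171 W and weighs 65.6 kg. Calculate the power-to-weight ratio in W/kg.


P/W = power / mass
= 171 / 65.6
= 2.607 W/kg

2.607 W/kg


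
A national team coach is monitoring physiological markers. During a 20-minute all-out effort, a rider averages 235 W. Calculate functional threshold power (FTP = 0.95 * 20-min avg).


FTP = 0.95 * 235
= 223.25 W

223.25 W


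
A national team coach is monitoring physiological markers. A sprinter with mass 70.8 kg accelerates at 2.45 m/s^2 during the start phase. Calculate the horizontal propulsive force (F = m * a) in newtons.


F = m * a
= 70.8 * 2.45
= 173.46 N

173.46 N


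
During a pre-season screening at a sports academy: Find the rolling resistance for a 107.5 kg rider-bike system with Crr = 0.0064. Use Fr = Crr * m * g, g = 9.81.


m * g = 107.5 * 9.81 = 1054.575 N
Fr = 0.0064 * 1054.575 = 6.749 N

6.749 N


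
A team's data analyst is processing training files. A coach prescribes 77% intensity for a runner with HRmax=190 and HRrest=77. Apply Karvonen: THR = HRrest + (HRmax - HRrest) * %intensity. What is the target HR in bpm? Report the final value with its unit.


Heart rate reserve = 190 - 77 = 113
Intensity fraction = 77 / 100 = 0.77
THR = 77 + 113 * 0.77 = 164.01 bpm

164.01 bpm


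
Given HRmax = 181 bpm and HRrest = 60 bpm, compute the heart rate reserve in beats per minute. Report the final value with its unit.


Heart rate reserve = maximum HR minus resting HR
HRR = 181 - 60 = 121 bpm

121 bpm


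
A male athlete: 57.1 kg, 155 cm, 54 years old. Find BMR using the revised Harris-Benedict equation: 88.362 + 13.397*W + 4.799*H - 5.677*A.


Intercept = 88.362
Weight contribution = 13.397 * 57.1 = 764.9687
Height contribution = 4.799 * 155 = 743.845
Age contribution = 5.677 * 54 = 306.558
BMR = 88.362 + 764.9687 + 743.845 - 306.558
= 1290.62 kcal/day

1290.62 kcal/day


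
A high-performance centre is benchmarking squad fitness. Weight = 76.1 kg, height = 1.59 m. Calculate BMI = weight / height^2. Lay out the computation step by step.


height^2 = 1.59^2 = 2.5281
BMI = 76.1 / 2.5281 = 30.1 kg/m^2

30.1 kg/m^2


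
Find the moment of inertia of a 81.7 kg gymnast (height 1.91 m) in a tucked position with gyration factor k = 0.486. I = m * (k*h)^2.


Radius of gyration = 0.486 * 1.91 = 0.92826 m
I = 81.7 * 0.92826^2
= 81.7 * 0.861667
= 70.398 kg*m^2

70.398 kg*m^2


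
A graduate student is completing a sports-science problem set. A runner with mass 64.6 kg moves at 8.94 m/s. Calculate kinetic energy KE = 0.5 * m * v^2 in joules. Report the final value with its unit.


v^2 = 8.94^2 = 79.9236
KE = 0.5 * 64.6 * 79.9236
= 2581.53 J

2581.53 J


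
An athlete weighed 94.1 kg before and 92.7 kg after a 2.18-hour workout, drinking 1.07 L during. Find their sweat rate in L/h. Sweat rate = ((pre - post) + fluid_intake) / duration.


Body mass change = 1.4 kg
Total sweat loss = 1.4 + 1.07 = 2.47 L
Rate = 2.47 / 2.18 = 1.133 L/h

1.133 L/h


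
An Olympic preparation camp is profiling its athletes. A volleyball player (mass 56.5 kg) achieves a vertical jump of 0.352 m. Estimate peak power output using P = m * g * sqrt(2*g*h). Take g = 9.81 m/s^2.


2 * g * h = 2 * 9.81 * 0.352 = 6.90624
sqrt(6.90624) = 2.627973 m/s
P = 56.5 * 9.81 * 2.627973 = 1456.59 W

1456.59 W


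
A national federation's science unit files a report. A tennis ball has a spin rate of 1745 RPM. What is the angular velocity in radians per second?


Convert RPM to rad/s: multiply by 2*pi and divide by 60
omega = 1745 * 2 * pi / 60
= 182.736 rad/s

182.736 rad/s


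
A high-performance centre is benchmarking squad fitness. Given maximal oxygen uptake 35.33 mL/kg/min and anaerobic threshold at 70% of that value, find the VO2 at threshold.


Percentage as decimal = 0.7
VO2 at AT = 35.33 * 0.7 = 24.73 mL/kg/min

24.73 mL/kg/min


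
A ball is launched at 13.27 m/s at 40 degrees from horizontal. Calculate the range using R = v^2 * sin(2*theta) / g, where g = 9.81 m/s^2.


sin(2 * 40) = sin(80) = 0.984808
v^2 = 13.27^2 = 176.0929
R = 176.0929 * 0.984808 / 9.81
= 17.678 m

17.678 m


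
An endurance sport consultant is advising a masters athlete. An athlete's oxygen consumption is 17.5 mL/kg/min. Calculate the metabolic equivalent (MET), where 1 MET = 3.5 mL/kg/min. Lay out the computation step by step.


MET = VO2 / 3.5
= 17.5 / 3.5
= 5.0 METs

5.0 METs


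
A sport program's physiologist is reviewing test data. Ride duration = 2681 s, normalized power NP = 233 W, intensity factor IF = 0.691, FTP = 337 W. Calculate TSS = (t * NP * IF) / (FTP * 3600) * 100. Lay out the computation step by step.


Numerator = 2681 * 233 * 0.691 = 431649.043
Denominator = 337 * 3600 = 1213200
TSS = 431649.043 / 1213200 * 100
= 35.58

35.58 TSS


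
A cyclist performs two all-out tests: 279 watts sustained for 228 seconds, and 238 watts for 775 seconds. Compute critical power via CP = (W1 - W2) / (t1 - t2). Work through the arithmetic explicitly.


W1 = P1 * t1 = 279 * 228 = 63612 J
W2 = P2 * t2 = 238 * 775 = 184450 J
CP = (63612 - 184450) / (228 - 775)
= 220.91 W

220.91 W


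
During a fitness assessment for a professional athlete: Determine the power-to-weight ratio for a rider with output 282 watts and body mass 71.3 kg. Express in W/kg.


P/W = 282 / 71.3 = 3.955 W/kg

3.955 W/kg


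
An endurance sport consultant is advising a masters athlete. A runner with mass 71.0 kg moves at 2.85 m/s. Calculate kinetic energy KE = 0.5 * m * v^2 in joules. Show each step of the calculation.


v^2 = 2.85^2 = 8.1225
KE = 0.5 * 71.0 * 8.1225
= 288.35 J

288.35 J


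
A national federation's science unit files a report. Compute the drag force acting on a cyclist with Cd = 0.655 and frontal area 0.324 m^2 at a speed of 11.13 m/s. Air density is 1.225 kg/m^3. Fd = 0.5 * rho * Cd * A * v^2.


Step 1: v^2 = 123.8769
Step 2: Fd = 0.5 * 1.225 * 0.655 * 0.324 * 123.8769
= 16.102 N

16.102 N


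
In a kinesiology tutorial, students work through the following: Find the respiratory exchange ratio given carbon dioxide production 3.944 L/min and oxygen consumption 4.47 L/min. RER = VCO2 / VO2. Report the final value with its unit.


VCO2 = 3.944 L/min
VO2 = 4.47 L/min
RER = 3.944 / 4.47 = 0.8823

0.8823


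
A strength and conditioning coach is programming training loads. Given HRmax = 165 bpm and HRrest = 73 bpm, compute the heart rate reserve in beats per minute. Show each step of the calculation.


Heart rate reserve = maximum HR minus resting HR
HRR = 165 - 73 = 92 bpm

92 bpm


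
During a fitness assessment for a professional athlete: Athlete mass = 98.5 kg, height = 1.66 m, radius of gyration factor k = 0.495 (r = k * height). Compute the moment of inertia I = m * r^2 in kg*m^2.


r = k * height = 0.495 * 1.66 = 0.8217 m
r^2 = 0.8217^2 = 0.675191
I = 98.5 * 0.675191 = 66.506 kg*m^2

66.506 kg*m^2


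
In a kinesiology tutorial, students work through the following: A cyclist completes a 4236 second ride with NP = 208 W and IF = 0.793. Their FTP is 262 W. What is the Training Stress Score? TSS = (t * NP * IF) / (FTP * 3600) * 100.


t * NP * IF = 4236 * 208 * 0.793 = 698702.784
FTP * 3600 = 943200
TSS = (698702.784 / 943200) * 100 = 74.08

74.08 TSS


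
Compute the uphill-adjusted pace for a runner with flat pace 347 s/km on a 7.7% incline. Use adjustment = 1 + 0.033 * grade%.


Adjustment factor = 1 + 0.033 * 7.7 = 1.2541
Grade-adjusted pace = 347 * 1.2541 = 435.17 s/km

435.17 s/km


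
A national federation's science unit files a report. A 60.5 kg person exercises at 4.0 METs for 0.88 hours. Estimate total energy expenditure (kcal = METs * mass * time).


Energy = METs * mass(kg) * time(h)
= 4.0 * 60.5 * 0.88
= 212.96 kcal

212.96 kcal


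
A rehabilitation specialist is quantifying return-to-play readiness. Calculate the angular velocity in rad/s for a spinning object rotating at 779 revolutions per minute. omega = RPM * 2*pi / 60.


omega = RPM * 2*pi / 60
= 779 * 6.28318531 / 60
= 81.577 rad/s

81.577 rad/s


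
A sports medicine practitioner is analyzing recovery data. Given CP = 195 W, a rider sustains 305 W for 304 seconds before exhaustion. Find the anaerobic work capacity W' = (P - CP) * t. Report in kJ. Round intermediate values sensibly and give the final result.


Excess power = 305 - 195 = 110 W
Work above CP = 110 * 304 = 33440 J
W' = 33.44 kJ

33.44 kJ


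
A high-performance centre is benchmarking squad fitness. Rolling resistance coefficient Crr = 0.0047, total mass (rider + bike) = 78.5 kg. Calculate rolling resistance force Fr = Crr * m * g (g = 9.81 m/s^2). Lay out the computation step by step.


Fr = Crr * m * g
= 0.0047 * 78.5 * 9.81
= 3.619 N

3.619 N


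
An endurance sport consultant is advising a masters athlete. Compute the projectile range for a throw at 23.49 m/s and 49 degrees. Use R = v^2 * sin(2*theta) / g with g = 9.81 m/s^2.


Two times the angle = 98 degrees
sin(98) = 0.990268
R = 551.7801 * 0.990268 / 9.81 = 55.699 m

55.699 m


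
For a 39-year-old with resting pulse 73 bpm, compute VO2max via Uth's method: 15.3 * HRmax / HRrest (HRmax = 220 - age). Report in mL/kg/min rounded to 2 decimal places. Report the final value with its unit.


Step 1: HRmax = 220 - 39 = 181 bpm
Step 2: Ratio = 181 / 73 = 2.4795
Step 3: VO2max = 15.3 * 2.4795 = 37.94 mL/kg/min

37.94 mL/kg/min


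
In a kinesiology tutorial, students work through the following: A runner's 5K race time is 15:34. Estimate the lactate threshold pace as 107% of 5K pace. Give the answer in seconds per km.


Total race time = 15*60 + 34 = 934 seconds
5K pace = 934 / 5 = 186.8 sec/km
LT pace = 186.8 * 1.07 = 199.88 sec/km

199.88 s/km


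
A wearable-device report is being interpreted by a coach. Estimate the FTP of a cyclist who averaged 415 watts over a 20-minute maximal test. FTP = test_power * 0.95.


FTP = 415 * 0.95 = 394.25 W

394.25 W


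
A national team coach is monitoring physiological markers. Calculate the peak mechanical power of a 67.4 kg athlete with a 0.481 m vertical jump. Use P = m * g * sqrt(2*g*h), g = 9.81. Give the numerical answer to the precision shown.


First, sqrt(2gh) = sqrt(2 * 9.81 * 0.481)
= sqrt(9.43722) = 3.072006 m/s
Power = 67.4 * 9.81 * 3.072006 = 2031.19 W

2031.19 W


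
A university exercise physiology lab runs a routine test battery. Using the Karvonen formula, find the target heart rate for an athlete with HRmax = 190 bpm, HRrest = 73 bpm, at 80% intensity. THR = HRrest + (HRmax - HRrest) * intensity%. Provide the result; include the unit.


HRR = 190 - 73 = 117
THR = 73 + 117 * 0.8
= 73 + 93.6
= 166.6 bpm

166.6 bpm


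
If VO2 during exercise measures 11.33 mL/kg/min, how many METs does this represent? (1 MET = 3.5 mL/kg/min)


METs = VO2 / 3.5 = 11.33 / 3.5 = 3.24

3.24 METs


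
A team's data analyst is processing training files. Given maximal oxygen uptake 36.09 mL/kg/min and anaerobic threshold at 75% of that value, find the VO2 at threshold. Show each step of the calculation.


Percentage as decimal = 0.75
VO2 at AT = 36.09 * 0.75 = 27.07 mL/kg/min

27.07 mL/kg/min


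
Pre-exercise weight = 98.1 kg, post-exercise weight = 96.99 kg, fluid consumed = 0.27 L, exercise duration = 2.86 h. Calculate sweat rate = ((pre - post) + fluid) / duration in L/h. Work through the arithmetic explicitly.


Weight loss = 98.1 - 96.99 = 1.11 kg (approx L)
Total sweat = 1.11 + 0.27 = 1.38 L
Sweat rate = 1.38 / 2.86 = 0.483 L/h

0.483 L/h


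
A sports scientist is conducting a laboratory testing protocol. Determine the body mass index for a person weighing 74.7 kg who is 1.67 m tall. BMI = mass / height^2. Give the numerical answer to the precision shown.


BMI = mass / height^2
= 74.7 / 1.67^2
= 74.7 / 2.7889
= 26.78 kg/m^2

26.78 kg/m^2


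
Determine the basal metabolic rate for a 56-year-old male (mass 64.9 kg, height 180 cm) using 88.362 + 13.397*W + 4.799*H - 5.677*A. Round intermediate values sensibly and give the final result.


BMR = 88.362 + 13.397*64.9 + 4.799*180 - 5.677*56
= 1503.74 kcal/day

1503.74 kcal/day


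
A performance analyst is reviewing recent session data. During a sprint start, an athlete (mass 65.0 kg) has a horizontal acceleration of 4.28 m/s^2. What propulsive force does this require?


Propulsive force = mass * acceleration
= 65.0 kg * 4.28 m/s^2
= 278.2 N

278.2 N


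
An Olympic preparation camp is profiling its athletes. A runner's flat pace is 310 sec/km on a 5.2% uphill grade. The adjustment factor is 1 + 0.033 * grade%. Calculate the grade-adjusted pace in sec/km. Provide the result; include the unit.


Factor = 1 + 0.033 * 5.2 = 1.1716
Adjusted pace = 310 * 1.1716
= 363.2 sec/km

363.2 s/km


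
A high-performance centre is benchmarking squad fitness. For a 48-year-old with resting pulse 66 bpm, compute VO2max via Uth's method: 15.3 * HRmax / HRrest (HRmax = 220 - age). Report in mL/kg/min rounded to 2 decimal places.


Step 1: HRmax = 220 - 48 = 172 bpm
Step 2: Ratio = 172 / 66 = 2.6061
Step 3: VO2max = 15.3 * 2.6061 = 39.87 mL/kg/min

39.87 mL/kg/min


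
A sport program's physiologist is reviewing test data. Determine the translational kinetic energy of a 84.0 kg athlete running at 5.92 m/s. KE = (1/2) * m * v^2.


KE = 0.5 * m * v^2
= 0.5 * 84.0 * 5.92^2
= 0.5 * 84.0 * 35.0464
= 1471.95 J

1471.95 J


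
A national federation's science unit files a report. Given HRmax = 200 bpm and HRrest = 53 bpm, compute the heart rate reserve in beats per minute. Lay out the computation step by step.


Heart rate reserve = maximum HR minus resting HR
HRR = 200 - 53 = 147 bpm

147 bpm


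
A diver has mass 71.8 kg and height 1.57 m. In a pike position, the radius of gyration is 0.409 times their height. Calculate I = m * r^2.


r = 0.409 * 1.57 = 0.64213 m
I = m * r^2 = 71.8 * 0.412331 = 29.605 kg*m^2

29.605 kg*m^2


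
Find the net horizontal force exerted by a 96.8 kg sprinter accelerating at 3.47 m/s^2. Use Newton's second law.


Newton's second law: F = m * a
F = 96.8 * 3.47 = 335.9 N

335.9 N


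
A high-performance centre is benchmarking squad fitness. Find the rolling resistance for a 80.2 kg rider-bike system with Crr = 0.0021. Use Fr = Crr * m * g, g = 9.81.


m * g = 80.2 * 9.81 = 786.762 N
Fr = 0.0021 * 786.762 = 1.652 N

1.652 N


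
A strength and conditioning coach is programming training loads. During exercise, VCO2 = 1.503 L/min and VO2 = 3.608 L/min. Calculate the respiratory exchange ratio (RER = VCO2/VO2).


RER = VCO2 / VO2
= 1.503 / 3.608
= 0.4166

0.4166


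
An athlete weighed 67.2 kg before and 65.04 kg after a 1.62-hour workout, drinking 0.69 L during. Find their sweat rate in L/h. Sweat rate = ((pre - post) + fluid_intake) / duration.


Body mass change = 2.16 kg
Total sweat loss = 2.16 + 0.69 = 2.85 L
Rate = 2.85 / 1.62 = 1.759 L/h

1.759 L/h


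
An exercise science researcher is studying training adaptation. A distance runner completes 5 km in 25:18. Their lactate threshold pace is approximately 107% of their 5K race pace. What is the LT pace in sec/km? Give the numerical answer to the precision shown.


Convert to seconds: 25 min 18 s = 1518 s
Pace per km = 1518 / 5 = 303.6 s/km
LT pace = 303.6 * 1.07 = 324.85 s/km

324.85 s/km


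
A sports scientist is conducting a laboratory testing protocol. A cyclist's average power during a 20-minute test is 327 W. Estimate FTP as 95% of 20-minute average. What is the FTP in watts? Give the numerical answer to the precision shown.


FTP = 20-min power * 0.95
= 327 * 0.95
= 310.65 W

310.65 W


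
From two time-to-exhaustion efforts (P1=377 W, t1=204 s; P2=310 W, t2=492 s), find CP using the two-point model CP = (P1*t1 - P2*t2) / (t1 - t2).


Work in trial 1 = 76908 J
Work in trial 2 = 152520 J
Delta work = -75612 J
Delta time = -288 s
CP = -75612 / -288 = 262.54 W

262.54 W


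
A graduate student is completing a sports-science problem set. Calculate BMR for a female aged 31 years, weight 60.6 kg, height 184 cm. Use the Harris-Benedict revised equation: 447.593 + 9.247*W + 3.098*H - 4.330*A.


Substituting values:
W term = 9.247 * 60.6 = 560.3682
H term = 3.098 * 184 = 570.032
A term = 4.330 * 31 = 134.23
BMR = 1443.76 kcal/day

1443.76 kcal/day


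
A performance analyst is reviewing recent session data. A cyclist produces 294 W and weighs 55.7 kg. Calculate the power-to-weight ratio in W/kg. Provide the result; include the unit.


P/W = power / mass
= 294 / 55.7
= 5.278 W/kg

5.278 W/kg


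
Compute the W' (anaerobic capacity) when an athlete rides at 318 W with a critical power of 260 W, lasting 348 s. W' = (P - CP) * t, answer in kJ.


Above-CP power = 58 W
Duration = 348 s
W' = 58 * 348 = 20184 J
Convert: 20184 / 1000 = 20.184 kJ

20.184 kJ


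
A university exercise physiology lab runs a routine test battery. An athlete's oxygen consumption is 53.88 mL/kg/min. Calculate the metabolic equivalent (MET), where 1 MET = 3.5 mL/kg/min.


MET = VO2 / 3.5
= 53.88 / 3.5
= 15.39 METs

15.39 METs


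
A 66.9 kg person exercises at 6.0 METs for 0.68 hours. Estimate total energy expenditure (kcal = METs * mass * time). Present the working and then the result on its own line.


Energy = METs * mass(kg) * time(h)
= 6.0 * 66.9 * 0.68
= 272.95 kcal

272.95 kcal


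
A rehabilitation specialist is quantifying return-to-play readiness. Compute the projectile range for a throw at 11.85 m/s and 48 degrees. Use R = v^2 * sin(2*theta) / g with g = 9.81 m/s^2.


Two times the angle = 96 degrees
sin(96) = 0.994522
R = 140.4225 * 0.994522 / 9.81 = 14.236 m

14.236 m


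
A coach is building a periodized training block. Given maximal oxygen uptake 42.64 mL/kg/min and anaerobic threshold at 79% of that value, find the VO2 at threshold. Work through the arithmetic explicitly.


Percentage as decimal = 0.79
VO2 at AT = 42.64 * 0.79 = 33.69 mL/kg/min

33.69 mL/kg/min


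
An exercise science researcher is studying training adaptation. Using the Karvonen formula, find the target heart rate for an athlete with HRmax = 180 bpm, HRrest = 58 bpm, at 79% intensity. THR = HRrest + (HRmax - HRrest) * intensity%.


HRR = 180 - 58 = 122
THR = 58 + 122 * 0.79
= 58 + 96.38
= 154.38 bpm

154.38 bpm


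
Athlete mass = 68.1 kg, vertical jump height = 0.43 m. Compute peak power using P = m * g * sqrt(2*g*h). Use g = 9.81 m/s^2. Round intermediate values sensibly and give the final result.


sqrt(2 * 9.81 * 0.43) = sqrt(8.4366) = 2.904583 m/s
P = 68.1 * 9.81 * 2.904583
= 1940.44 W

1940.44 W


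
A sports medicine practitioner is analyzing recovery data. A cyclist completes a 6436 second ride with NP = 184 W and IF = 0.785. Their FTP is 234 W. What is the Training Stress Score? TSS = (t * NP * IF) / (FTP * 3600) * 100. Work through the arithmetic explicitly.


t * NP * IF = 6436 * 184 * 0.785 = 929615.84
FTP * 3600 = 842400
TSS = (929615.84 / 842400) * 100 = 110.35

110.35 TSS


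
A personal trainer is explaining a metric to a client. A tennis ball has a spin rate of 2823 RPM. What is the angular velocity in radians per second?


Convert RPM to rad/s: multiply by 2*pi and divide by 60
omega = 2823 * 2 * pi / 60
= 295.624 rad/s

295.624 rad/s


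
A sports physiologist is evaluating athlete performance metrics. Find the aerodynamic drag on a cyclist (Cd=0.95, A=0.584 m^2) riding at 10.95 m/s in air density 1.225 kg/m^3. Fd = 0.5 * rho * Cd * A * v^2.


Fd = 0.5 * 1.225 * 0.95 * 0.584 * 10.95^2
= 0.5 * 1.225 * 0.95 * 0.584 * 119.9025
= 40.745 N

40.745 N


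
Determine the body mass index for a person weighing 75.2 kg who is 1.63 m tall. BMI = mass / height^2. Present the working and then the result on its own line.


BMI = mass / height^2
= 75.2 / 1.63^2
= 75.2 / 2.6569
= 28.3 kg/m^2

28.3 kg/m^2


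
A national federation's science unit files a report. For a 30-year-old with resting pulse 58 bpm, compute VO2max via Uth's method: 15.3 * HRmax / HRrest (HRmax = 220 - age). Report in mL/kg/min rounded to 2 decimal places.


Step 1: HRmax = 220 - 30 = 190 bpm
Step 2: Ratio = 190 / 58 = 3.2759
Step 3: VO2max = 15.3 * 3.2759 = 50.12 mL/kg/min

50.12 mL/kg/min


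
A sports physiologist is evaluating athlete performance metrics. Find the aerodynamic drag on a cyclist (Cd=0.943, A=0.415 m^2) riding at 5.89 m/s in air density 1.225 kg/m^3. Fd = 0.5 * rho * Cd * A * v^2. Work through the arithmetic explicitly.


Fd = 0.5 * 1.225 * 0.943 * 0.415 * 5.89^2
= 0.5 * 1.225 * 0.943 * 0.415 * 34.6921
= 8.316 N

8.316 N


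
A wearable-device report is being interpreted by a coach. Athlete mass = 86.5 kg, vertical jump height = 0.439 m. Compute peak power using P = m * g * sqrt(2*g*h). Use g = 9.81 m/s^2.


sqrt(2 * 9.81 * 0.439) = sqrt(8.61318) = 2.934822 m/s
P = 86.5 * 9.81 * 2.934822
= 2490.39 W

2490.39 W


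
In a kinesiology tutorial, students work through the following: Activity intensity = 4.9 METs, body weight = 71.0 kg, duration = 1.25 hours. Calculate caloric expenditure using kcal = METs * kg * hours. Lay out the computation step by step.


kcal = 4.9 * 71.0 * 1.25
= 347.9 * 1.25
= 434.88 kcal

434.88 kcal


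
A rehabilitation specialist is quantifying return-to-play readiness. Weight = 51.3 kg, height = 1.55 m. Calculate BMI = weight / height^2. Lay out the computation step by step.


height^2 = 1.55^2 = 2.4025
BMI = 51.3 / 2.4025 = 21.35 kg/m^2

21.35 kg/m^2


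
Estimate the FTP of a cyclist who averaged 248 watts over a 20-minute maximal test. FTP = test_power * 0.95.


FTP = 248 * 0.95 = 235.6 W

235.6 W


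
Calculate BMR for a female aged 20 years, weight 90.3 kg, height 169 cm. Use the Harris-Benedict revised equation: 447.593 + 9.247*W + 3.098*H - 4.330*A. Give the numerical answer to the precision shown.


Substituting values:
W term = 9.247 * 90.3 = 835.0041
H term = 3.098 * 169 = 523.562
A term = 4.330 * 20 = 86.6
BMR = 1719.56 kcal/day

1719.56 kcal/day


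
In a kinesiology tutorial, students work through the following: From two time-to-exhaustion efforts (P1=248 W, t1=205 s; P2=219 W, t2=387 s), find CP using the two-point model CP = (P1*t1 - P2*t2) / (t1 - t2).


Work in trial 1 = 50840 J
Work in trial 2 = 84753 J
Delta work = -33913 J
Delta time = -182 s
CP = -33913 / -182 = 186.34 W

186.34 W


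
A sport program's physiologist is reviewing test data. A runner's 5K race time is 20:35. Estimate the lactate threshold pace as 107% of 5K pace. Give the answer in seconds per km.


Total race time = 20*60 + 35 = 1235 seconds
5K pace = 1235 / 5 = 247.0 sec/km
LT pace = 247.0 * 1.07 = 264.29 sec/km

264.29 s/km


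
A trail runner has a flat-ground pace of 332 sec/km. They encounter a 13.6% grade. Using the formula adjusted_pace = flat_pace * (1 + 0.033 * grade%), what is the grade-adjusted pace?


Grade factor = 1 + 0.033 * 13.6 = 1.4488
Adjusted = 332 * 1.4488 = 481.0 sec/km

481.0 s/km


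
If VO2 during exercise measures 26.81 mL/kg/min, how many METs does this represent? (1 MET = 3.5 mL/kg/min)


METs = VO2 / 3.5 = 26.81 / 3.5 = 7.66

7.66 METs


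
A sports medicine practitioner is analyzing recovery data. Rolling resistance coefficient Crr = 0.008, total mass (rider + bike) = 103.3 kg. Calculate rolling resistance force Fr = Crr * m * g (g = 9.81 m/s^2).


Fr = Crr * m * g
= 0.008 * 103.3 * 9.81
= 8.107 N

8.107 N


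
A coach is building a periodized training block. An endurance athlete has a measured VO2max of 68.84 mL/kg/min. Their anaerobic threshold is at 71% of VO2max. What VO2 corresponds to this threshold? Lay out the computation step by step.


Anaerobic threshold VO2 = VO2max * 71%
= 68.84 * 0.71
= 48.88 mL/kg/min

48.88 mL/kg/min


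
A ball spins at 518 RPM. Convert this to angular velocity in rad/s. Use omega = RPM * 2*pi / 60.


omega = 518 * 2 * pi / 60
= 518 * 6.28318531 / 60
= 3254.69 / 60
= 54.245 rad/s

54.245 rad/s


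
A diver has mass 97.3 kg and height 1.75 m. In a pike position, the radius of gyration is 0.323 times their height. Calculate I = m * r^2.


r = 0.323 * 1.75 = 0.56525 m
I = m * r^2 = 97.3 * 0.319508 = 31.088 kg*m^2

31.088 kg*m^2


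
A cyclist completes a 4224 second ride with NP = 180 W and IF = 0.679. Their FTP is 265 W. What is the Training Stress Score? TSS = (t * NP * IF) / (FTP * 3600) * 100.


t * NP * IF = 4224 * 180 * 0.679 = 516257.28
FTP * 3600 = 954000
TSS = (516257.28 / 954000) * 100 = 54.12

54.12 TSS
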